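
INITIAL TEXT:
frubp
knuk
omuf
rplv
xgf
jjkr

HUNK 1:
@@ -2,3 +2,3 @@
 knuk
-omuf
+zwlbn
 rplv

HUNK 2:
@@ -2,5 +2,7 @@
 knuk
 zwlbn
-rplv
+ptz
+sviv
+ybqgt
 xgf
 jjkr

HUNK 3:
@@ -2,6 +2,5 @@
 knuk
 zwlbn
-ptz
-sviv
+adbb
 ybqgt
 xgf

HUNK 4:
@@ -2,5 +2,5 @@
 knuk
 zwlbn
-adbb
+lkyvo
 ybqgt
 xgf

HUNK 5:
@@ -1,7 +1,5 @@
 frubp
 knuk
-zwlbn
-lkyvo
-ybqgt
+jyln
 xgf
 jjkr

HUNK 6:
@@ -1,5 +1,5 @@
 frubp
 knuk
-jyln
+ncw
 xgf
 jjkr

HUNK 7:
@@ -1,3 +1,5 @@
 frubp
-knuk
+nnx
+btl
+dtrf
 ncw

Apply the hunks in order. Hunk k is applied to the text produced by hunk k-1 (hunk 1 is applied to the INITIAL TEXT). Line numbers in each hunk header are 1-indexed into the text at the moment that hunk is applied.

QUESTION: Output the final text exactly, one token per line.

Hunk 1: at line 2 remove [omuf] add [zwlbn] -> 6 lines: frubp knuk zwlbn rplv xgf jjkr
Hunk 2: at line 2 remove [rplv] add [ptz,sviv,ybqgt] -> 8 lines: frubp knuk zwlbn ptz sviv ybqgt xgf jjkr
Hunk 3: at line 2 remove [ptz,sviv] add [adbb] -> 7 lines: frubp knuk zwlbn adbb ybqgt xgf jjkr
Hunk 4: at line 2 remove [adbb] add [lkyvo] -> 7 lines: frubp knuk zwlbn lkyvo ybqgt xgf jjkr
Hunk 5: at line 1 remove [zwlbn,lkyvo,ybqgt] add [jyln] -> 5 lines: frubp knuk jyln xgf jjkr
Hunk 6: at line 1 remove [jyln] add [ncw] -> 5 lines: frubp knuk ncw xgf jjkr
Hunk 7: at line 1 remove [knuk] add [nnx,btl,dtrf] -> 7 lines: frubp nnx btl dtrf ncw xgf jjkr

Answer: frubp
nnx
btl
dtrf
ncw
xgf
jjkr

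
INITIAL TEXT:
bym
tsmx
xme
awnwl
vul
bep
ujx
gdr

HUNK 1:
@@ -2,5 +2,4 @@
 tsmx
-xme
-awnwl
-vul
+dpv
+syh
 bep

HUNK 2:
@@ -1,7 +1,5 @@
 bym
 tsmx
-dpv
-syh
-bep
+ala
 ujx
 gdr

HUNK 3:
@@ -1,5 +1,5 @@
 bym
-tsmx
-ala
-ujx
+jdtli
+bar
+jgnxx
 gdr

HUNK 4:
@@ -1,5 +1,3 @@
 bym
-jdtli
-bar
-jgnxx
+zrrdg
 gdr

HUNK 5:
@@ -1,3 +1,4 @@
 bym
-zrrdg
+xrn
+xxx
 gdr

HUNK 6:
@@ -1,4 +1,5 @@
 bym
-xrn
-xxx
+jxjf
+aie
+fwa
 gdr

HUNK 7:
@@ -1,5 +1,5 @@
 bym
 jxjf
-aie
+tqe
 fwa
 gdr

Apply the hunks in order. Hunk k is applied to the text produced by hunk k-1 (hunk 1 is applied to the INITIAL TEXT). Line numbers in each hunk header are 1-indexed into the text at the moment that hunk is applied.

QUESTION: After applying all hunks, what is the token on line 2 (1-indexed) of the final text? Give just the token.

Hunk 1: at line 2 remove [xme,awnwl,vul] add [dpv,syh] -> 7 lines: bym tsmx dpv syh bep ujx gdr
Hunk 2: at line 1 remove [dpv,syh,bep] add [ala] -> 5 lines: bym tsmx ala ujx gdr
Hunk 3: at line 1 remove [tsmx,ala,ujx] add [jdtli,bar,jgnxx] -> 5 lines: bym jdtli bar jgnxx gdr
Hunk 4: at line 1 remove [jdtli,bar,jgnxx] add [zrrdg] -> 3 lines: bym zrrdg gdr
Hunk 5: at line 1 remove [zrrdg] add [xrn,xxx] -> 4 lines: bym xrn xxx gdr
Hunk 6: at line 1 remove [xrn,xxx] add [jxjf,aie,fwa] -> 5 lines: bym jxjf aie fwa gdr
Hunk 7: at line 1 remove [aie] add [tqe] -> 5 lines: bym jxjf tqe fwa gdr
Final line 2: jxjf

Answer: jxjf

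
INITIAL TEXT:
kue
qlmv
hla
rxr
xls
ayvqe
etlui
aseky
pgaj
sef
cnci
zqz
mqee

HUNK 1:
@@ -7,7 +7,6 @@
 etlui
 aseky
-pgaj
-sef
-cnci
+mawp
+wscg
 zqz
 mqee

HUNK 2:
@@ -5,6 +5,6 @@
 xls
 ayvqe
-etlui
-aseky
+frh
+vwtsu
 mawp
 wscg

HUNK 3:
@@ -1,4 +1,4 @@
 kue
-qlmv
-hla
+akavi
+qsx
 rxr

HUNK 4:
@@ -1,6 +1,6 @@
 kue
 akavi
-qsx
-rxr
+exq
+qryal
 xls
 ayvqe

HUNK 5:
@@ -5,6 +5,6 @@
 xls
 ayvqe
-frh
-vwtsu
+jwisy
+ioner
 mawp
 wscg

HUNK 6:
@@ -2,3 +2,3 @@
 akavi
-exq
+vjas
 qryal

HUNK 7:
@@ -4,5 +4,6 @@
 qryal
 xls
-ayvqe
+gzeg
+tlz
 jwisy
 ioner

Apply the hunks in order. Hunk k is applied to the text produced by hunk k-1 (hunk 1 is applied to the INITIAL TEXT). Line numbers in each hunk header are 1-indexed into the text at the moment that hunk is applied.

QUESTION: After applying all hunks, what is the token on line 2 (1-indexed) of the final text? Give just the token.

Answer: akavi

Derivation:
Hunk 1: at line 7 remove [pgaj,sef,cnci] add [mawp,wscg] -> 12 lines: kue qlmv hla rxr xls ayvqe etlui aseky mawp wscg zqz mqee
Hunk 2: at line 5 remove [etlui,aseky] add [frh,vwtsu] -> 12 lines: kue qlmv hla rxr xls ayvqe frh vwtsu mawp wscg zqz mqee
Hunk 3: at line 1 remove [qlmv,hla] add [akavi,qsx] -> 12 lines: kue akavi qsx rxr xls ayvqe frh vwtsu mawp wscg zqz mqee
Hunk 4: at line 1 remove [qsx,rxr] add [exq,qryal] -> 12 lines: kue akavi exq qryal xls ayvqe frh vwtsu mawp wscg zqz mqee
Hunk 5: at line 5 remove [frh,vwtsu] add [jwisy,ioner] -> 12 lines: kue akavi exq qryal xls ayvqe jwisy ioner mawp wscg zqz mqee
Hunk 6: at line 2 remove [exq] add [vjas] -> 12 lines: kue akavi vjas qryal xls ayvqe jwisy ioner mawp wscg zqz mqee
Hunk 7: at line 4 remove [ayvqe] add [gzeg,tlz] -> 13 lines: kue akavi vjas qryal xls gzeg tlz jwisy ioner mawp wscg zqz mqee
Final line 2: akavi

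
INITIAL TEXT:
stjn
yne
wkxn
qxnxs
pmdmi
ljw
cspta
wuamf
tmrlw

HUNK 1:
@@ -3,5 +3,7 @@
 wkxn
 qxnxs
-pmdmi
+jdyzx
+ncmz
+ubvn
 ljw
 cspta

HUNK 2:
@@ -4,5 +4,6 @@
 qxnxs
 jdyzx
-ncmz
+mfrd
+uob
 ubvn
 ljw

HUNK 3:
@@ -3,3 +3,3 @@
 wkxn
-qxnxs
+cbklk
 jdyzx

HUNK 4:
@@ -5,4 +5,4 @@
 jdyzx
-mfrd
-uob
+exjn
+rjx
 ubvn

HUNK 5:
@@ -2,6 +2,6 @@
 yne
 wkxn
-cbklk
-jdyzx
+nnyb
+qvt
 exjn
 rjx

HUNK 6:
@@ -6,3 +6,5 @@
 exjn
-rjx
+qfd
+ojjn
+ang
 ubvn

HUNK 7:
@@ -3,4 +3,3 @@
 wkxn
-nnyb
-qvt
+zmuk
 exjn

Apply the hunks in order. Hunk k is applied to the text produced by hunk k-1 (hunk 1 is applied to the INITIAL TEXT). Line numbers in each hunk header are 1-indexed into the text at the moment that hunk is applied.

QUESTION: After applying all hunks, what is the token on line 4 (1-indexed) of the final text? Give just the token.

Hunk 1: at line 3 remove [pmdmi] add [jdyzx,ncmz,ubvn] -> 11 lines: stjn yne wkxn qxnxs jdyzx ncmz ubvn ljw cspta wuamf tmrlw
Hunk 2: at line 4 remove [ncmz] add [mfrd,uob] -> 12 lines: stjn yne wkxn qxnxs jdyzx mfrd uob ubvn ljw cspta wuamf tmrlw
Hunk 3: at line 3 remove [qxnxs] add [cbklk] -> 12 lines: stjn yne wkxn cbklk jdyzx mfrd uob ubvn ljw cspta wuamf tmrlw
Hunk 4: at line 5 remove [mfrd,uob] add [exjn,rjx] -> 12 lines: stjn yne wkxn cbklk jdyzx exjn rjx ubvn ljw cspta wuamf tmrlw
Hunk 5: at line 2 remove [cbklk,jdyzx] add [nnyb,qvt] -> 12 lines: stjn yne wkxn nnyb qvt exjn rjx ubvn ljw cspta wuamf tmrlw
Hunk 6: at line 6 remove [rjx] add [qfd,ojjn,ang] -> 14 lines: stjn yne wkxn nnyb qvt exjn qfd ojjn ang ubvn ljw cspta wuamf tmrlw
Hunk 7: at line 3 remove [nnyb,qvt] add [zmuk] -> 13 lines: stjn yne wkxn zmuk exjn qfd ojjn ang ubvn ljw cspta wuamf tmrlw
Final line 4: zmuk

Answer: zmuk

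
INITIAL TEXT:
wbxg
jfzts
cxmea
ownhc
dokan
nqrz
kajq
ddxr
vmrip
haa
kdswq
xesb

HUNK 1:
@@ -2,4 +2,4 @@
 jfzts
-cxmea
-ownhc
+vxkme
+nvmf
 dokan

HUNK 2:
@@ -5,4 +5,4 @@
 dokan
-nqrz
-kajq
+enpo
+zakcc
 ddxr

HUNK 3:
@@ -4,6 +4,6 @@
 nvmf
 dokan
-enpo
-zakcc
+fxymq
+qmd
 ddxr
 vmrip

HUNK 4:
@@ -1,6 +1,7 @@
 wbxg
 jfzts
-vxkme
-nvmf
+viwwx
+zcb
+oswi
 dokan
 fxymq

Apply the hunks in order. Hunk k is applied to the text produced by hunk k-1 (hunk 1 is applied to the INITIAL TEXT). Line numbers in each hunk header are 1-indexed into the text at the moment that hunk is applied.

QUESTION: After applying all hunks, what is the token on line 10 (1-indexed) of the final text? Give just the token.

Answer: vmrip

Derivation:
Hunk 1: at line 2 remove [cxmea,ownhc] add [vxkme,nvmf] -> 12 lines: wbxg jfzts vxkme nvmf dokan nqrz kajq ddxr vmrip haa kdswq xesb
Hunk 2: at line 5 remove [nqrz,kajq] add [enpo,zakcc] -> 12 lines: wbxg jfzts vxkme nvmf dokan enpo zakcc ddxr vmrip haa kdswq xesb
Hunk 3: at line 4 remove [enpo,zakcc] add [fxymq,qmd] -> 12 lines: wbxg jfzts vxkme nvmf dokan fxymq qmd ddxr vmrip haa kdswq xesb
Hunk 4: at line 1 remove [vxkme,nvmf] add [viwwx,zcb,oswi] -> 13 lines: wbxg jfzts viwwx zcb oswi dokan fxymq qmd ddxr vmrip haa kdswq xesb
Final line 10: vmrip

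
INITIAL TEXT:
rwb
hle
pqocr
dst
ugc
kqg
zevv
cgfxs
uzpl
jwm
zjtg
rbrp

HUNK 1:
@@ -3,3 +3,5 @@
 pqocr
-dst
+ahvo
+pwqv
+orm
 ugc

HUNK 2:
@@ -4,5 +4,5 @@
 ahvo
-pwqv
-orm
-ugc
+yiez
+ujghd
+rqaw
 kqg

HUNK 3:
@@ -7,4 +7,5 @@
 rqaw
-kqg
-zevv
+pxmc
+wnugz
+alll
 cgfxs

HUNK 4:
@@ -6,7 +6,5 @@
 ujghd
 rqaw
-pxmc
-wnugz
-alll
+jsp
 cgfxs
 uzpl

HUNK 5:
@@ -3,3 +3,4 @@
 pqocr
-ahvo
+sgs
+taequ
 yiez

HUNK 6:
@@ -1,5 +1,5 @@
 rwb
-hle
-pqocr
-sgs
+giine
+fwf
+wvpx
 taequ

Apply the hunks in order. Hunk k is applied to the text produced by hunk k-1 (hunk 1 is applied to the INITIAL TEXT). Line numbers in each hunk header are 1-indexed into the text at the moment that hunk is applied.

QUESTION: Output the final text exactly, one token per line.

Hunk 1: at line 3 remove [dst] add [ahvo,pwqv,orm] -> 14 lines: rwb hle pqocr ahvo pwqv orm ugc kqg zevv cgfxs uzpl jwm zjtg rbrp
Hunk 2: at line 4 remove [pwqv,orm,ugc] add [yiez,ujghd,rqaw] -> 14 lines: rwb hle pqocr ahvo yiez ujghd rqaw kqg zevv cgfxs uzpl jwm zjtg rbrp
Hunk 3: at line 7 remove [kqg,zevv] add [pxmc,wnugz,alll] -> 15 lines: rwb hle pqocr ahvo yiez ujghd rqaw pxmc wnugz alll cgfxs uzpl jwm zjtg rbrp
Hunk 4: at line 6 remove [pxmc,wnugz,alll] add [jsp] -> 13 lines: rwb hle pqocr ahvo yiez ujghd rqaw jsp cgfxs uzpl jwm zjtg rbrp
Hunk 5: at line 3 remove [ahvo] add [sgs,taequ] -> 14 lines: rwb hle pqocr sgs taequ yiez ujghd rqaw jsp cgfxs uzpl jwm zjtg rbrp
Hunk 6: at line 1 remove [hle,pqocr,sgs] add [giine,fwf,wvpx] -> 14 lines: rwb giine fwf wvpx taequ yiez ujghd rqaw jsp cgfxs uzpl jwm zjtg rbrp

Answer: rwb
giine
fwf
wvpx
taequ
yiez
ujghd
rqaw
jsp
cgfxs
uzpl
jwm
zjtg
rbrp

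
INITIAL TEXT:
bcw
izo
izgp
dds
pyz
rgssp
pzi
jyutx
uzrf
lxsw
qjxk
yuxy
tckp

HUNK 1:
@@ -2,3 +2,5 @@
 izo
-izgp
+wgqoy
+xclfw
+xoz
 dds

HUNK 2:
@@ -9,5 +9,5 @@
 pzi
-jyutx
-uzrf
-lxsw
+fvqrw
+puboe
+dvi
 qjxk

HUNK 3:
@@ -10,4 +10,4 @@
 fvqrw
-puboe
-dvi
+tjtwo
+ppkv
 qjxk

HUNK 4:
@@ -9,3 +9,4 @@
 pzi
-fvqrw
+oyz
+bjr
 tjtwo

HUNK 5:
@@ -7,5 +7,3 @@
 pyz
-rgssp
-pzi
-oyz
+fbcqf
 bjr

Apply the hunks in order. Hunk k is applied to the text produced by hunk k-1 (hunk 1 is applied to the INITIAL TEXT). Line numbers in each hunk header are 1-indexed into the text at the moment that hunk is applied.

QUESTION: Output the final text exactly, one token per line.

Hunk 1: at line 2 remove [izgp] add [wgqoy,xclfw,xoz] -> 15 lines: bcw izo wgqoy xclfw xoz dds pyz rgssp pzi jyutx uzrf lxsw qjxk yuxy tckp
Hunk 2: at line 9 remove [jyutx,uzrf,lxsw] add [fvqrw,puboe,dvi] -> 15 lines: bcw izo wgqoy xclfw xoz dds pyz rgssp pzi fvqrw puboe dvi qjxk yuxy tckp
Hunk 3: at line 10 remove [puboe,dvi] add [tjtwo,ppkv] -> 15 lines: bcw izo wgqoy xclfw xoz dds pyz rgssp pzi fvqrw tjtwo ppkv qjxk yuxy tckp
Hunk 4: at line 9 remove [fvqrw] add [oyz,bjr] -> 16 lines: bcw izo wgqoy xclfw xoz dds pyz rgssp pzi oyz bjr tjtwo ppkv qjxk yuxy tckp
Hunk 5: at line 7 remove [rgssp,pzi,oyz] add [fbcqf] -> 14 lines: bcw izo wgqoy xclfw xoz dds pyz fbcqf bjr tjtwo ppkv qjxk yuxy tckp

Answer: bcw
izo
wgqoy
xclfw
xoz
dds
pyz
fbcqf
bjr
tjtwo
ppkv
qjxk
yuxy
tckp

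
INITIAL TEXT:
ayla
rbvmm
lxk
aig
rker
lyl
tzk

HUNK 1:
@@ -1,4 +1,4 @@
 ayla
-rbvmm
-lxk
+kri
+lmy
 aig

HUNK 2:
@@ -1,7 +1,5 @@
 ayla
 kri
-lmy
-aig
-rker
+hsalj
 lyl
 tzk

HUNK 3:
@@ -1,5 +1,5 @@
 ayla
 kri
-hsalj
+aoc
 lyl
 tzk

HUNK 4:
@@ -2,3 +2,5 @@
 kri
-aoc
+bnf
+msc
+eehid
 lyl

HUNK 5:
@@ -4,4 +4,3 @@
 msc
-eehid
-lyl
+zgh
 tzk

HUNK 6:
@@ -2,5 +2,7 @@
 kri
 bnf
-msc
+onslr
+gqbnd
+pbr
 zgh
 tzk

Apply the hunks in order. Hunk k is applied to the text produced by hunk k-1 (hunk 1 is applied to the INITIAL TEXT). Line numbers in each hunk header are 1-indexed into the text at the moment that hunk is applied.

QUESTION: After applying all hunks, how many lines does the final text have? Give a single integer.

Hunk 1: at line 1 remove [rbvmm,lxk] add [kri,lmy] -> 7 lines: ayla kri lmy aig rker lyl tzk
Hunk 2: at line 1 remove [lmy,aig,rker] add [hsalj] -> 5 lines: ayla kri hsalj lyl tzk
Hunk 3: at line 1 remove [hsalj] add [aoc] -> 5 lines: ayla kri aoc lyl tzk
Hunk 4: at line 2 remove [aoc] add [bnf,msc,eehid] -> 7 lines: ayla kri bnf msc eehid lyl tzk
Hunk 5: at line 4 remove [eehid,lyl] add [zgh] -> 6 lines: ayla kri bnf msc zgh tzk
Hunk 6: at line 2 remove [msc] add [onslr,gqbnd,pbr] -> 8 lines: ayla kri bnf onslr gqbnd pbr zgh tzk
Final line count: 8

Answer: 8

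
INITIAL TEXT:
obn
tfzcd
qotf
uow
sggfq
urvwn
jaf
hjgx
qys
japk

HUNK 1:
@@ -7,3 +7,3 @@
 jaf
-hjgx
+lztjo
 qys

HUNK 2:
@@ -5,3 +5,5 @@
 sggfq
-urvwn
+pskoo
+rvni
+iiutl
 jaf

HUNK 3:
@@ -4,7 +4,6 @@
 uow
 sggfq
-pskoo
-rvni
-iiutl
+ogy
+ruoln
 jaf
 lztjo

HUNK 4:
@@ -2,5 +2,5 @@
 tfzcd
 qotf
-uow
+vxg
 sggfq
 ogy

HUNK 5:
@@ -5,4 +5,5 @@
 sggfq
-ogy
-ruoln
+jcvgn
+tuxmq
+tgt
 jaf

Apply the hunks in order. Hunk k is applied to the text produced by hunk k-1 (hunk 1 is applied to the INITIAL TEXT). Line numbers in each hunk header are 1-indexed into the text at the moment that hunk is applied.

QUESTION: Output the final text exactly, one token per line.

Hunk 1: at line 7 remove [hjgx] add [lztjo] -> 10 lines: obn tfzcd qotf uow sggfq urvwn jaf lztjo qys japk
Hunk 2: at line 5 remove [urvwn] add [pskoo,rvni,iiutl] -> 12 lines: obn tfzcd qotf uow sggfq pskoo rvni iiutl jaf lztjo qys japk
Hunk 3: at line 4 remove [pskoo,rvni,iiutl] add [ogy,ruoln] -> 11 lines: obn tfzcd qotf uow sggfq ogy ruoln jaf lztjo qys japk
Hunk 4: at line 2 remove [uow] add [vxg] -> 11 lines: obn tfzcd qotf vxg sggfq ogy ruoln jaf lztjo qys japk
Hunk 5: at line 5 remove [ogy,ruoln] add [jcvgn,tuxmq,tgt] -> 12 lines: obn tfzcd qotf vxg sggfq jcvgn tuxmq tgt jaf lztjo qys japk

Answer: obn
tfzcd
qotf
vxg
sggfq
jcvgn
tuxmq
tgt
jaf
lztjo
qys
japk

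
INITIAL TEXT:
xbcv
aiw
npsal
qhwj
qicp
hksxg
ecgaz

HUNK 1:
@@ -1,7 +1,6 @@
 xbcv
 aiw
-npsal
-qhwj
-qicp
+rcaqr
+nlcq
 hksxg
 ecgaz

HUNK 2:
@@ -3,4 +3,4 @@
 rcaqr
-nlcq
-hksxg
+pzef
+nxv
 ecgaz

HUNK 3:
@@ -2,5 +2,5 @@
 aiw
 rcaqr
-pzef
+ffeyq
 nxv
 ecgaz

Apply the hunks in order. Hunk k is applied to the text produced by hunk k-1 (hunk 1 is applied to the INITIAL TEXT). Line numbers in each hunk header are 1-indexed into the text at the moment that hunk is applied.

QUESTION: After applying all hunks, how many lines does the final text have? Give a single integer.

Hunk 1: at line 1 remove [npsal,qhwj,qicp] add [rcaqr,nlcq] -> 6 lines: xbcv aiw rcaqr nlcq hksxg ecgaz
Hunk 2: at line 3 remove [nlcq,hksxg] add [pzef,nxv] -> 6 lines: xbcv aiw rcaqr pzef nxv ecgaz
Hunk 3: at line 2 remove [pzef] add [ffeyq] -> 6 lines: xbcv aiw rcaqr ffeyq nxv ecgaz
Final line count: 6

Answer: 6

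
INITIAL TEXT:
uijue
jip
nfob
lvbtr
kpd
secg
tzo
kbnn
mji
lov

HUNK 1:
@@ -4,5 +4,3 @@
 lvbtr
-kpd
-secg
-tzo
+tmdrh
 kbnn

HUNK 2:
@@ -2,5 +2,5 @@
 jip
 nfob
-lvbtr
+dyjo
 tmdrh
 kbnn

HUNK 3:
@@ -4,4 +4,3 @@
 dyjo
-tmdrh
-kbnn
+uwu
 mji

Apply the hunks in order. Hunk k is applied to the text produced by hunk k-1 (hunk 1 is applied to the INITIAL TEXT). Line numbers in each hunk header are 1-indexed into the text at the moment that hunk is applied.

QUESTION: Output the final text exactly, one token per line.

Answer: uijue
jip
nfob
dyjo
uwu
mji
lov

Derivation:
Hunk 1: at line 4 remove [kpd,secg,tzo] add [tmdrh] -> 8 lines: uijue jip nfob lvbtr tmdrh kbnn mji lov
Hunk 2: at line 2 remove [lvbtr] add [dyjo] -> 8 lines: uijue jip nfob dyjo tmdrh kbnn mji lov
Hunk 3: at line 4 remove [tmdrh,kbnn] add [uwu] -> 7 lines: uijue jip nfob dyjo uwu mji lov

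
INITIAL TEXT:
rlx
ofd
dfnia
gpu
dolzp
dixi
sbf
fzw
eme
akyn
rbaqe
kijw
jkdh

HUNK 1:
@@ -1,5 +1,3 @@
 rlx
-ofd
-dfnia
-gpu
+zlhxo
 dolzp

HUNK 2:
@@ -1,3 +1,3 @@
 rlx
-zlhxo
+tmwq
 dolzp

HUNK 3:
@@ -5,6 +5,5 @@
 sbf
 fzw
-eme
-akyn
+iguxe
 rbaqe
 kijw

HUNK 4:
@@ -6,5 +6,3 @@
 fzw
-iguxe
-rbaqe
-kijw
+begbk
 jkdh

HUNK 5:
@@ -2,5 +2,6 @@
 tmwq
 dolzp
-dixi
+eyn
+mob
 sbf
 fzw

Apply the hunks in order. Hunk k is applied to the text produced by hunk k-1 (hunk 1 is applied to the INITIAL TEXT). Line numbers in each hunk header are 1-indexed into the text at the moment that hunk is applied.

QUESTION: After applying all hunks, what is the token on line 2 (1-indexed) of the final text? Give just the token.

Answer: tmwq

Derivation:
Hunk 1: at line 1 remove [ofd,dfnia,gpu] add [zlhxo] -> 11 lines: rlx zlhxo dolzp dixi sbf fzw eme akyn rbaqe kijw jkdh
Hunk 2: at line 1 remove [zlhxo] add [tmwq] -> 11 lines: rlx tmwq dolzp dixi sbf fzw eme akyn rbaqe kijw jkdh
Hunk 3: at line 5 remove [eme,akyn] add [iguxe] -> 10 lines: rlx tmwq dolzp dixi sbf fzw iguxe rbaqe kijw jkdh
Hunk 4: at line 6 remove [iguxe,rbaqe,kijw] add [begbk] -> 8 lines: rlx tmwq dolzp dixi sbf fzw begbk jkdh
Hunk 5: at line 2 remove [dixi] add [eyn,mob] -> 9 lines: rlx tmwq dolzp eyn mob sbf fzw begbk jkdh
Final line 2: tmwq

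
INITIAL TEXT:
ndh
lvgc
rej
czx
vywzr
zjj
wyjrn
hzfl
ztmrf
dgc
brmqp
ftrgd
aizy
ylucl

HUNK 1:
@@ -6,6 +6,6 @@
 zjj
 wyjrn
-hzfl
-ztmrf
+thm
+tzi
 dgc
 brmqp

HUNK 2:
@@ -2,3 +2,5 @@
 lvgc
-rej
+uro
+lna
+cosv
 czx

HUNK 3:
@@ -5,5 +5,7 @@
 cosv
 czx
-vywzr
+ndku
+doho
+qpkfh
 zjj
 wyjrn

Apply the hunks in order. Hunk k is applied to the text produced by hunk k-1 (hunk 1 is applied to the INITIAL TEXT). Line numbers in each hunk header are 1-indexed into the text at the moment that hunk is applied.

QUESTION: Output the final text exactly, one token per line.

Answer: ndh
lvgc
uro
lna
cosv
czx
ndku
doho
qpkfh
zjj
wyjrn
thm
tzi
dgc
brmqp
ftrgd
aizy
ylucl

Derivation:
Hunk 1: at line 6 remove [hzfl,ztmrf] add [thm,tzi] -> 14 lines: ndh lvgc rej czx vywzr zjj wyjrn thm tzi dgc brmqp ftrgd aizy ylucl
Hunk 2: at line 2 remove [rej] add [uro,lna,cosv] -> 16 lines: ndh lvgc uro lna cosv czx vywzr zjj wyjrn thm tzi dgc brmqp ftrgd aizy ylucl
Hunk 3: at line 5 remove [vywzr] add [ndku,doho,qpkfh] -> 18 lines: ndh lvgc uro lna cosv czx ndku doho qpkfh zjj wyjrn thm tzi dgc brmqp ftrgd aizy ylucl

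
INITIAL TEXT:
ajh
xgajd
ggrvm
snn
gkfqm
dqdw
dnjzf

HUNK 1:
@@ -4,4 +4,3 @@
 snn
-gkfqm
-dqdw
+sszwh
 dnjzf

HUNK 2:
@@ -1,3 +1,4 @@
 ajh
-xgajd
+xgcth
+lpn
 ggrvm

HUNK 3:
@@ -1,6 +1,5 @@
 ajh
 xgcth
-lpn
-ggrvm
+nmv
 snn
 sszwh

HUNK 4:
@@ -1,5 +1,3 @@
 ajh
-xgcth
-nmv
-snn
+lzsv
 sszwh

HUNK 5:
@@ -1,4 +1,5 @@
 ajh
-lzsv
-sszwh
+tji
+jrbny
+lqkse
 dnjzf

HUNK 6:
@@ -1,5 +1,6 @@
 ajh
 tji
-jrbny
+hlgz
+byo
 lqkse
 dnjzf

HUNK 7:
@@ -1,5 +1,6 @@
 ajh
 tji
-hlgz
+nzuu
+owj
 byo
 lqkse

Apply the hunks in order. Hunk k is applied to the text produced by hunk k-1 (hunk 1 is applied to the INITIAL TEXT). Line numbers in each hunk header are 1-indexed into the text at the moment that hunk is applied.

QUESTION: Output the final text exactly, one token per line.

Answer: ajh
tji
nzuu
owj
byo
lqkse
dnjzf

Derivation:
Hunk 1: at line 4 remove [gkfqm,dqdw] add [sszwh] -> 6 lines: ajh xgajd ggrvm snn sszwh dnjzf
Hunk 2: at line 1 remove [xgajd] add [xgcth,lpn] -> 7 lines: ajh xgcth lpn ggrvm snn sszwh dnjzf
Hunk 3: at line 1 remove [lpn,ggrvm] add [nmv] -> 6 lines: ajh xgcth nmv snn sszwh dnjzf
Hunk 4: at line 1 remove [xgcth,nmv,snn] add [lzsv] -> 4 lines: ajh lzsv sszwh dnjzf
Hunk 5: at line 1 remove [lzsv,sszwh] add [tji,jrbny,lqkse] -> 5 lines: ajh tji jrbny lqkse dnjzf
Hunk 6: at line 1 remove [jrbny] add [hlgz,byo] -> 6 lines: ajh tji hlgz byo lqkse dnjzf
Hunk 7: at line 1 remove [hlgz] add [nzuu,owj] -> 7 lines: ajh tji nzuu owj byo lqkse dnjzf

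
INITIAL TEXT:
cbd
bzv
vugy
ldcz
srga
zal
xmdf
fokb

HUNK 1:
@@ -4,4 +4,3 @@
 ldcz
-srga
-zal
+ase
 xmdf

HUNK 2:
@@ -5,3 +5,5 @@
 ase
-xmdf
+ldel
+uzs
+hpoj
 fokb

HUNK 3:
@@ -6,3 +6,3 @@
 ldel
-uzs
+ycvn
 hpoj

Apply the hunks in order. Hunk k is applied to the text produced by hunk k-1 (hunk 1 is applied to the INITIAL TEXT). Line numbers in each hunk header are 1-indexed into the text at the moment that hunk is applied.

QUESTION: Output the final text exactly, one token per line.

Answer: cbd
bzv
vugy
ldcz
ase
ldel
ycvn
hpoj
fokb

Derivation:
Hunk 1: at line 4 remove [srga,zal] add [ase] -> 7 lines: cbd bzv vugy ldcz ase xmdf fokb
Hunk 2: at line 5 remove [xmdf] add [ldel,uzs,hpoj] -> 9 lines: cbd bzv vugy ldcz ase ldel uzs hpoj fokb
Hunk 3: at line 6 remove [uzs] add [ycvn] -> 9 lines: cbd bzv vugy ldcz ase ldel ycvn hpoj fokb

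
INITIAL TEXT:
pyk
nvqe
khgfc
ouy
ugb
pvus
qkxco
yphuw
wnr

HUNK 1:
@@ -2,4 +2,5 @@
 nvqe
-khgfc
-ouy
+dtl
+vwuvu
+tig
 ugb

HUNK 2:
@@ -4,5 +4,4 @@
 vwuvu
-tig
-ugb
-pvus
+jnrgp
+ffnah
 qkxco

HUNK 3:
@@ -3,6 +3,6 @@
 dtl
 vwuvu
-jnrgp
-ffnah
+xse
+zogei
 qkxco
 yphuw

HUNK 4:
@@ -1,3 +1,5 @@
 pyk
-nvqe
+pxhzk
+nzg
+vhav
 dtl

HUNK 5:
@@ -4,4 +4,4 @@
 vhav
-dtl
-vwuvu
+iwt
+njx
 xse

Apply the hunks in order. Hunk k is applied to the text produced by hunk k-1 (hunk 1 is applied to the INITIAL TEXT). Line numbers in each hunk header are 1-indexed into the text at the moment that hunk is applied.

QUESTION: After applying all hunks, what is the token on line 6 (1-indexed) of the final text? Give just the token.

Hunk 1: at line 2 remove [khgfc,ouy] add [dtl,vwuvu,tig] -> 10 lines: pyk nvqe dtl vwuvu tig ugb pvus qkxco yphuw wnr
Hunk 2: at line 4 remove [tig,ugb,pvus] add [jnrgp,ffnah] -> 9 lines: pyk nvqe dtl vwuvu jnrgp ffnah qkxco yphuw wnr
Hunk 3: at line 3 remove [jnrgp,ffnah] add [xse,zogei] -> 9 lines: pyk nvqe dtl vwuvu xse zogei qkxco yphuw wnr
Hunk 4: at line 1 remove [nvqe] add [pxhzk,nzg,vhav] -> 11 lines: pyk pxhzk nzg vhav dtl vwuvu xse zogei qkxco yphuw wnr
Hunk 5: at line 4 remove [dtl,vwuvu] add [iwt,njx] -> 11 lines: pyk pxhzk nzg vhav iwt njx xse zogei qkxco yphuw wnr
Final line 6: njx

Answer: njx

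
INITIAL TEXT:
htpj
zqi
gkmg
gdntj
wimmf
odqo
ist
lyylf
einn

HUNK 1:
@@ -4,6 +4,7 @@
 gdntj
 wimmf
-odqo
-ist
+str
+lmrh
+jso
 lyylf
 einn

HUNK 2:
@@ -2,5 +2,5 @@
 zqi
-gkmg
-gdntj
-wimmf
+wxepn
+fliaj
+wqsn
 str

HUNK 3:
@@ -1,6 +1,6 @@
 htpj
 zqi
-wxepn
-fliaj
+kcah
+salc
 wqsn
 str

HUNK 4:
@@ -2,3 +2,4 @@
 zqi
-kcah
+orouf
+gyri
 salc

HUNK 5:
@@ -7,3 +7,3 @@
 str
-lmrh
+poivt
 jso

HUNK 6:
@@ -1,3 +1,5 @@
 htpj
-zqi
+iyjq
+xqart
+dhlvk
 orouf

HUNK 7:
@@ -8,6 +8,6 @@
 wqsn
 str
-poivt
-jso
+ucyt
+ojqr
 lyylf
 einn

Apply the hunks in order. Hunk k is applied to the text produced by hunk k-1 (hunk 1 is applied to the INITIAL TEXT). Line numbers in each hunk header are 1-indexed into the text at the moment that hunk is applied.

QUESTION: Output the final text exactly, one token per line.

Answer: htpj
iyjq
xqart
dhlvk
orouf
gyri
salc
wqsn
str
ucyt
ojqr
lyylf
einn

Derivation:
Hunk 1: at line 4 remove [odqo,ist] add [str,lmrh,jso] -> 10 lines: htpj zqi gkmg gdntj wimmf str lmrh jso lyylf einn
Hunk 2: at line 2 remove [gkmg,gdntj,wimmf] add [wxepn,fliaj,wqsn] -> 10 lines: htpj zqi wxepn fliaj wqsn str lmrh jso lyylf einn
Hunk 3: at line 1 remove [wxepn,fliaj] add [kcah,salc] -> 10 lines: htpj zqi kcah salc wqsn str lmrh jso lyylf einn
Hunk 4: at line 2 remove [kcah] add [orouf,gyri] -> 11 lines: htpj zqi orouf gyri salc wqsn str lmrh jso lyylf einn
Hunk 5: at line 7 remove [lmrh] add [poivt] -> 11 lines: htpj zqi orouf gyri salc wqsn str poivt jso lyylf einn
Hunk 6: at line 1 remove [zqi] add [iyjq,xqart,dhlvk] -> 13 lines: htpj iyjq xqart dhlvk orouf gyri salc wqsn str poivt jso lyylf einn
Hunk 7: at line 8 remove [poivt,jso] add [ucyt,ojqr] -> 13 lines: htpj iyjq xqart dhlvk orouf gyri salc wqsn str ucyt ojqr lyylf einn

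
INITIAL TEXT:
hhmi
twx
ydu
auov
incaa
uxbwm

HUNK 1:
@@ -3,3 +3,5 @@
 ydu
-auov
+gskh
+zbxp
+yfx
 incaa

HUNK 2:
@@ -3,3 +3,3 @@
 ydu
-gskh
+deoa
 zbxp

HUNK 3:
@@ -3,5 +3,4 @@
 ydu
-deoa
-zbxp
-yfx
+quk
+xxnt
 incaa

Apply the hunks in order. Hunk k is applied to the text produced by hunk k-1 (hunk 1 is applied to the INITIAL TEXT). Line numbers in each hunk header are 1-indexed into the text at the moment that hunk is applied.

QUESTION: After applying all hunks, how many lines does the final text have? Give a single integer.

Hunk 1: at line 3 remove [auov] add [gskh,zbxp,yfx] -> 8 lines: hhmi twx ydu gskh zbxp yfx incaa uxbwm
Hunk 2: at line 3 remove [gskh] add [deoa] -> 8 lines: hhmi twx ydu deoa zbxp yfx incaa uxbwm
Hunk 3: at line 3 remove [deoa,zbxp,yfx] add [quk,xxnt] -> 7 lines: hhmi twx ydu quk xxnt incaa uxbwm
Final line count: 7

Answer: 7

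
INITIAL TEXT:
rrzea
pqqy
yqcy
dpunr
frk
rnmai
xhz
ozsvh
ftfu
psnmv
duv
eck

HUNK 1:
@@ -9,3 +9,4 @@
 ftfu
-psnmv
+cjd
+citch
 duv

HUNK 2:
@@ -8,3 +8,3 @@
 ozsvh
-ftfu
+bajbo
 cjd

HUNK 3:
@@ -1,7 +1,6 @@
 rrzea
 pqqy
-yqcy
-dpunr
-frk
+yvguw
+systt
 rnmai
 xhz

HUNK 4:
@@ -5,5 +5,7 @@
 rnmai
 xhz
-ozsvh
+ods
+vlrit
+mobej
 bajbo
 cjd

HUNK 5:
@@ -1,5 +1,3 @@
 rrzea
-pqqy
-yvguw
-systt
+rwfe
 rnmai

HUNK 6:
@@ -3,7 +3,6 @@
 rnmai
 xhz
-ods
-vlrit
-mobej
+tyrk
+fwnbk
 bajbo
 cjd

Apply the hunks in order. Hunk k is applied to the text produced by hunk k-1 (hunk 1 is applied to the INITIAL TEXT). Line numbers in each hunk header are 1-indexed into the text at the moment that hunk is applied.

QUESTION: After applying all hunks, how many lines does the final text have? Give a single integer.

Hunk 1: at line 9 remove [psnmv] add [cjd,citch] -> 13 lines: rrzea pqqy yqcy dpunr frk rnmai xhz ozsvh ftfu cjd citch duv eck
Hunk 2: at line 8 remove [ftfu] add [bajbo] -> 13 lines: rrzea pqqy yqcy dpunr frk rnmai xhz ozsvh bajbo cjd citch duv eck
Hunk 3: at line 1 remove [yqcy,dpunr,frk] add [yvguw,systt] -> 12 lines: rrzea pqqy yvguw systt rnmai xhz ozsvh bajbo cjd citch duv eck
Hunk 4: at line 5 remove [ozsvh] add [ods,vlrit,mobej] -> 14 lines: rrzea pqqy yvguw systt rnmai xhz ods vlrit mobej bajbo cjd citch duv eck
Hunk 5: at line 1 remove [pqqy,yvguw,systt] add [rwfe] -> 12 lines: rrzea rwfe rnmai xhz ods vlrit mobej bajbo cjd citch duv eck
Hunk 6: at line 3 remove [ods,vlrit,mobej] add [tyrk,fwnbk] -> 11 lines: rrzea rwfe rnmai xhz tyrk fwnbk bajbo cjd citch duv eck
Final line count: 11

Answer: 11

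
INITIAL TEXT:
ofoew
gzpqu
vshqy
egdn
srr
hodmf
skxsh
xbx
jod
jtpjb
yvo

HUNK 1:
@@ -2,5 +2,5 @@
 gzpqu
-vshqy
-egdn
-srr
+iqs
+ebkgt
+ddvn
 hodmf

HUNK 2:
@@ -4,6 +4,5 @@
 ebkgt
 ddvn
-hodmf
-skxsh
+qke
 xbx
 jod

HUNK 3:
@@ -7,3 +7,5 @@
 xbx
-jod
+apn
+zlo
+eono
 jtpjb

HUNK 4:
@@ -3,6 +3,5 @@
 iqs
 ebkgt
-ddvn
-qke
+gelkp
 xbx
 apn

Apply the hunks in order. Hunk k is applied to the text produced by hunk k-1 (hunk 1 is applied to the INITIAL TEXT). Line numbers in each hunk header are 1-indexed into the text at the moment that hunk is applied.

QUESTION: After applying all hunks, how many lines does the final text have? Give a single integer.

Answer: 11

Derivation:
Hunk 1: at line 2 remove [vshqy,egdn,srr] add [iqs,ebkgt,ddvn] -> 11 lines: ofoew gzpqu iqs ebkgt ddvn hodmf skxsh xbx jod jtpjb yvo
Hunk 2: at line 4 remove [hodmf,skxsh] add [qke] -> 10 lines: ofoew gzpqu iqs ebkgt ddvn qke xbx jod jtpjb yvo
Hunk 3: at line 7 remove [jod] add [apn,zlo,eono] -> 12 lines: ofoew gzpqu iqs ebkgt ddvn qke xbx apn zlo eono jtpjb yvo
Hunk 4: at line 3 remove [ddvn,qke] add [gelkp] -> 11 lines: ofoew gzpqu iqs ebkgt gelkp xbx apn zlo eono jtpjb yvo
Final line count: 11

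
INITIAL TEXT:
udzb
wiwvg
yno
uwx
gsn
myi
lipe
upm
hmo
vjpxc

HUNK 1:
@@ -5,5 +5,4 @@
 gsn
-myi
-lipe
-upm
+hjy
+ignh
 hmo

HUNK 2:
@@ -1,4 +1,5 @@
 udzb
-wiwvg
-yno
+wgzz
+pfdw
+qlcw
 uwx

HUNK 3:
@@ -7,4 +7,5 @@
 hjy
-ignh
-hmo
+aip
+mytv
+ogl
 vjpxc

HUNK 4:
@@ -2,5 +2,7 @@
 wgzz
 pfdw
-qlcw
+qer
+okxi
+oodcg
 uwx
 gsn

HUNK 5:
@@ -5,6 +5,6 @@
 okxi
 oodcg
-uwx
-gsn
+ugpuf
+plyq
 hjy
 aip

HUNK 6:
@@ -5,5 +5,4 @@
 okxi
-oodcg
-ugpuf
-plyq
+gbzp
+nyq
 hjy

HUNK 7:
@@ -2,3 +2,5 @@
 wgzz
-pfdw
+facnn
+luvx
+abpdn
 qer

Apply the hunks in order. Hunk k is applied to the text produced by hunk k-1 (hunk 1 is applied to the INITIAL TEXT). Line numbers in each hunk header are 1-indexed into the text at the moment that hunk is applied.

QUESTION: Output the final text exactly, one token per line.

Answer: udzb
wgzz
facnn
luvx
abpdn
qer
okxi
gbzp
nyq
hjy
aip
mytv
ogl
vjpxc

Derivation:
Hunk 1: at line 5 remove [myi,lipe,upm] add [hjy,ignh] -> 9 lines: udzb wiwvg yno uwx gsn hjy ignh hmo vjpxc
Hunk 2: at line 1 remove [wiwvg,yno] add [wgzz,pfdw,qlcw] -> 10 lines: udzb wgzz pfdw qlcw uwx gsn hjy ignh hmo vjpxc
Hunk 3: at line 7 remove [ignh,hmo] add [aip,mytv,ogl] -> 11 lines: udzb wgzz pfdw qlcw uwx gsn hjy aip mytv ogl vjpxc
Hunk 4: at line 2 remove [qlcw] add [qer,okxi,oodcg] -> 13 lines: udzb wgzz pfdw qer okxi oodcg uwx gsn hjy aip mytv ogl vjpxc
Hunk 5: at line 5 remove [uwx,gsn] add [ugpuf,plyq] -> 13 lines: udzb wgzz pfdw qer okxi oodcg ugpuf plyq hjy aip mytv ogl vjpxc
Hunk 6: at line 5 remove [oodcg,ugpuf,plyq] add [gbzp,nyq] -> 12 lines: udzb wgzz pfdw qer okxi gbzp nyq hjy aip mytv ogl vjpxc
Hunk 7: at line 2 remove [pfdw] add [facnn,luvx,abpdn] -> 14 lines: udzb wgzz facnn luvx abpdn qer okxi gbzp nyq hjy aip mytv ogl vjpxc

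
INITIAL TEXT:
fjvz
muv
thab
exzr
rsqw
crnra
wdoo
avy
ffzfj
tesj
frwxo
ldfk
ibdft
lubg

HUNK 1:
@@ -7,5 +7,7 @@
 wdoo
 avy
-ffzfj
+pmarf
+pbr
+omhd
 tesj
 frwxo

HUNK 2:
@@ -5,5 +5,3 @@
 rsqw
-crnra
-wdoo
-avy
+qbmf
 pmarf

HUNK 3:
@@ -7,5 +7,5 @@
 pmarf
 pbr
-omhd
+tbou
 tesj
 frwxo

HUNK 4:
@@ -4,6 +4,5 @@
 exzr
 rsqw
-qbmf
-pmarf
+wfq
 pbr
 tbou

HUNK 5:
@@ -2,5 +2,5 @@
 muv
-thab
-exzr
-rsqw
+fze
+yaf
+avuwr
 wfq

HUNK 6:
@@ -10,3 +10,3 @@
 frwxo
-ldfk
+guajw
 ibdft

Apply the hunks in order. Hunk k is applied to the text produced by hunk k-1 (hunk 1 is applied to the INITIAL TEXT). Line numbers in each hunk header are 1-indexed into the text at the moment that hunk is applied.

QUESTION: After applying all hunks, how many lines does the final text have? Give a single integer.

Answer: 13

Derivation:
Hunk 1: at line 7 remove [ffzfj] add [pmarf,pbr,omhd] -> 16 lines: fjvz muv thab exzr rsqw crnra wdoo avy pmarf pbr omhd tesj frwxo ldfk ibdft lubg
Hunk 2: at line 5 remove [crnra,wdoo,avy] add [qbmf] -> 14 lines: fjvz muv thab exzr rsqw qbmf pmarf pbr omhd tesj frwxo ldfk ibdft lubg
Hunk 3: at line 7 remove [omhd] add [tbou] -> 14 lines: fjvz muv thab exzr rsqw qbmf pmarf pbr tbou tesj frwxo ldfk ibdft lubg
Hunk 4: at line 4 remove [qbmf,pmarf] add [wfq] -> 13 lines: fjvz muv thab exzr rsqw wfq pbr tbou tesj frwxo ldfk ibdft lubg
Hunk 5: at line 2 remove [thab,exzr,rsqw] add [fze,yaf,avuwr] -> 13 lines: fjvz muv fze yaf avuwr wfq pbr tbou tesj frwxo ldfk ibdft lubg
Hunk 6: at line 10 remove [ldfk] add [guajw] -> 13 lines: fjvz muv fze yaf avuwr wfq pbr tbou tesj frwxo guajw ibdft lubg
Final line count: 13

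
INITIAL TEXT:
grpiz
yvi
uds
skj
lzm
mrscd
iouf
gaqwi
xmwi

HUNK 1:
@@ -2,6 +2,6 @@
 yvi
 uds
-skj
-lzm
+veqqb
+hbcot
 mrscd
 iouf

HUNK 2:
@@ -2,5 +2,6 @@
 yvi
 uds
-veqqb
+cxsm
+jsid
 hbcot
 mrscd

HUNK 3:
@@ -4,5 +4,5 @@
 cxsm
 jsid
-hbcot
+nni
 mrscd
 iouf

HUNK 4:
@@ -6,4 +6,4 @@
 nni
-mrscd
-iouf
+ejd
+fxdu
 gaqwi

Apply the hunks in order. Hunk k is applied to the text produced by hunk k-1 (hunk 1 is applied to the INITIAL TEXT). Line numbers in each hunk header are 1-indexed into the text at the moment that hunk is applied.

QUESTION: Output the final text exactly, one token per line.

Answer: grpiz
yvi
uds
cxsm
jsid
nni
ejd
fxdu
gaqwi
xmwi

Derivation:
Hunk 1: at line 2 remove [skj,lzm] add [veqqb,hbcot] -> 9 lines: grpiz yvi uds veqqb hbcot mrscd iouf gaqwi xmwi
Hunk 2: at line 2 remove [veqqb] add [cxsm,jsid] -> 10 lines: grpiz yvi uds cxsm jsid hbcot mrscd iouf gaqwi xmwi
Hunk 3: at line 4 remove [hbcot] add [nni] -> 10 lines: grpiz yvi uds cxsm jsid nni mrscd iouf gaqwi xmwi
Hunk 4: at line 6 remove [mrscd,iouf] add [ejd,fxdu] -> 10 lines: grpiz yvi uds cxsm jsid nni ejd fxdu gaqwi xmwi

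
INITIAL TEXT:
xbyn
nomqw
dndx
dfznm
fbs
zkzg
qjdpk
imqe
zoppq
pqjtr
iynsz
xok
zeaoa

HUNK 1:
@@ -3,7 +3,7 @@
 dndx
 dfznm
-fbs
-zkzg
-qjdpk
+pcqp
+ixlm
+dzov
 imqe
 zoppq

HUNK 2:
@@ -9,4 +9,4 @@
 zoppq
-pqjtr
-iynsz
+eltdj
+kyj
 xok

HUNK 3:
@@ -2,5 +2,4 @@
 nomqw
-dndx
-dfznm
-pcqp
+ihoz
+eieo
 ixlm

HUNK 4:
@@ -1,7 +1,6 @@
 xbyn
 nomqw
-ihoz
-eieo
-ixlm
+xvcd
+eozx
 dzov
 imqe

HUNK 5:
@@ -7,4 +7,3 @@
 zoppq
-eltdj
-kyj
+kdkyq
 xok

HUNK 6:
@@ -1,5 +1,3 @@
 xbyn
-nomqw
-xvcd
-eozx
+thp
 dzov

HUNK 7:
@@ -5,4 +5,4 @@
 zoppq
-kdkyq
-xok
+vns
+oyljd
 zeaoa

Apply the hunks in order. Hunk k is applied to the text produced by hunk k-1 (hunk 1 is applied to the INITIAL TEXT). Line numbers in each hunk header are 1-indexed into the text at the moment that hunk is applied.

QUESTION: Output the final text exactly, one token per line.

Hunk 1: at line 3 remove [fbs,zkzg,qjdpk] add [pcqp,ixlm,dzov] -> 13 lines: xbyn nomqw dndx dfznm pcqp ixlm dzov imqe zoppq pqjtr iynsz xok zeaoa
Hunk 2: at line 9 remove [pqjtr,iynsz] add [eltdj,kyj] -> 13 lines: xbyn nomqw dndx dfznm pcqp ixlm dzov imqe zoppq eltdj kyj xok zeaoa
Hunk 3: at line 2 remove [dndx,dfznm,pcqp] add [ihoz,eieo] -> 12 lines: xbyn nomqw ihoz eieo ixlm dzov imqe zoppq eltdj kyj xok zeaoa
Hunk 4: at line 1 remove [ihoz,eieo,ixlm] add [xvcd,eozx] -> 11 lines: xbyn nomqw xvcd eozx dzov imqe zoppq eltdj kyj xok zeaoa
Hunk 5: at line 7 remove [eltdj,kyj] add [kdkyq] -> 10 lines: xbyn nomqw xvcd eozx dzov imqe zoppq kdkyq xok zeaoa
Hunk 6: at line 1 remove [nomqw,xvcd,eozx] add [thp] -> 8 lines: xbyn thp dzov imqe zoppq kdkyq xok zeaoa
Hunk 7: at line 5 remove [kdkyq,xok] add [vns,oyljd] -> 8 lines: xbyn thp dzov imqe zoppq vns oyljd zeaoa

Answer: xbyn
thp
dzov
imqe
zoppq
vns
oyljd
zeaoa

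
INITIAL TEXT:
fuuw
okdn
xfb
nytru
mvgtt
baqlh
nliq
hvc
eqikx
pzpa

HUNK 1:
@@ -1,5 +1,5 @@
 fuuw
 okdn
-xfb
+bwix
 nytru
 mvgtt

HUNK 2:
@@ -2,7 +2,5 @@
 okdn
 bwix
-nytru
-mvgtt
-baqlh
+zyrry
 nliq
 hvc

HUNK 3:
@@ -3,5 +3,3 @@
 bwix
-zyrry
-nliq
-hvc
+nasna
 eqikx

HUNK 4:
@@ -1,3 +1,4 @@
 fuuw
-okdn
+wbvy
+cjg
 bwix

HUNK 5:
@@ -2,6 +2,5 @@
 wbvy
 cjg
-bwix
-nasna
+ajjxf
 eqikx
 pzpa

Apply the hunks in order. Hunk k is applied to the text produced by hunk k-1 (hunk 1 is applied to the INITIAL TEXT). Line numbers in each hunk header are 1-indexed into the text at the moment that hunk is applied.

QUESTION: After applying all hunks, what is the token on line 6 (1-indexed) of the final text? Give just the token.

Hunk 1: at line 1 remove [xfb] add [bwix] -> 10 lines: fuuw okdn bwix nytru mvgtt baqlh nliq hvc eqikx pzpa
Hunk 2: at line 2 remove [nytru,mvgtt,baqlh] add [zyrry] -> 8 lines: fuuw okdn bwix zyrry nliq hvc eqikx pzpa
Hunk 3: at line 3 remove [zyrry,nliq,hvc] add [nasna] -> 6 lines: fuuw okdn bwix nasna eqikx pzpa
Hunk 4: at line 1 remove [okdn] add [wbvy,cjg] -> 7 lines: fuuw wbvy cjg bwix nasna eqikx pzpa
Hunk 5: at line 2 remove [bwix,nasna] add [ajjxf] -> 6 lines: fuuw wbvy cjg ajjxf eqikx pzpa
Final line 6: pzpa

Answer: pzpa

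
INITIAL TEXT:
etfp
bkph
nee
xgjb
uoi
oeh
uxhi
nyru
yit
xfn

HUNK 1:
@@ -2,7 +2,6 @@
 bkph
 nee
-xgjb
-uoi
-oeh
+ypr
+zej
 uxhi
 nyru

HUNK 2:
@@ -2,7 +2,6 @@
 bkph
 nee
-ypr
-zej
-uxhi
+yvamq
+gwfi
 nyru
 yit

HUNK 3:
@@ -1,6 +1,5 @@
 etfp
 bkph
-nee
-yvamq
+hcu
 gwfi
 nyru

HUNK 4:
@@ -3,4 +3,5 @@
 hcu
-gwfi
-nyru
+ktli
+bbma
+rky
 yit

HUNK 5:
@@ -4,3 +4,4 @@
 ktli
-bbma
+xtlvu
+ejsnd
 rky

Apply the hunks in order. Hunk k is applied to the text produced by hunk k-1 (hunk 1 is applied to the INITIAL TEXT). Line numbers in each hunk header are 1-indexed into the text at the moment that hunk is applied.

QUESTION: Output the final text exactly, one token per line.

Hunk 1: at line 2 remove [xgjb,uoi,oeh] add [ypr,zej] -> 9 lines: etfp bkph nee ypr zej uxhi nyru yit xfn
Hunk 2: at line 2 remove [ypr,zej,uxhi] add [yvamq,gwfi] -> 8 lines: etfp bkph nee yvamq gwfi nyru yit xfn
Hunk 3: at line 1 remove [nee,yvamq] add [hcu] -> 7 lines: etfp bkph hcu gwfi nyru yit xfn
Hunk 4: at line 3 remove [gwfi,nyru] add [ktli,bbma,rky] -> 8 lines: etfp bkph hcu ktli bbma rky yit xfn
Hunk 5: at line 4 remove [bbma] add [xtlvu,ejsnd] -> 9 lines: etfp bkph hcu ktli xtlvu ejsnd rky yit xfn

Answer: etfp
bkph
hcu
ktli
xtlvu
ejsnd
rky
yit
xfn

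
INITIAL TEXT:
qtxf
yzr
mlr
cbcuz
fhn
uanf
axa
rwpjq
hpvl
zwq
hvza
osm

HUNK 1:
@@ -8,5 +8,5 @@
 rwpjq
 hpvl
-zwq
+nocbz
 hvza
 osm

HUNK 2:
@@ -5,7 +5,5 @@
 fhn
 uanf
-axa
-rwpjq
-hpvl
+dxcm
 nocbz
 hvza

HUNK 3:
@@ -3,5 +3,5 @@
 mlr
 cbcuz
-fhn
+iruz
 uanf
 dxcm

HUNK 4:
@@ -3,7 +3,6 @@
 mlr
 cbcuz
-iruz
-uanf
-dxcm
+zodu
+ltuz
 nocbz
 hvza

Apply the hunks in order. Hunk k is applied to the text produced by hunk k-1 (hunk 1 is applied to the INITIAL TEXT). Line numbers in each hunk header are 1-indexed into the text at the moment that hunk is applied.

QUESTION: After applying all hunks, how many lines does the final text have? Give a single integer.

Answer: 9

Derivation:
Hunk 1: at line 8 remove [zwq] add [nocbz] -> 12 lines: qtxf yzr mlr cbcuz fhn uanf axa rwpjq hpvl nocbz hvza osm
Hunk 2: at line 5 remove [axa,rwpjq,hpvl] add [dxcm] -> 10 lines: qtxf yzr mlr cbcuz fhn uanf dxcm nocbz hvza osm
Hunk 3: at line 3 remove [fhn] add [iruz] -> 10 lines: qtxf yzr mlr cbcuz iruz uanf dxcm nocbz hvza osm
Hunk 4: at line 3 remove [iruz,uanf,dxcm] add [zodu,ltuz] -> 9 lines: qtxf yzr mlr cbcuz zodu ltuz nocbz hvza osm
Final line count: 9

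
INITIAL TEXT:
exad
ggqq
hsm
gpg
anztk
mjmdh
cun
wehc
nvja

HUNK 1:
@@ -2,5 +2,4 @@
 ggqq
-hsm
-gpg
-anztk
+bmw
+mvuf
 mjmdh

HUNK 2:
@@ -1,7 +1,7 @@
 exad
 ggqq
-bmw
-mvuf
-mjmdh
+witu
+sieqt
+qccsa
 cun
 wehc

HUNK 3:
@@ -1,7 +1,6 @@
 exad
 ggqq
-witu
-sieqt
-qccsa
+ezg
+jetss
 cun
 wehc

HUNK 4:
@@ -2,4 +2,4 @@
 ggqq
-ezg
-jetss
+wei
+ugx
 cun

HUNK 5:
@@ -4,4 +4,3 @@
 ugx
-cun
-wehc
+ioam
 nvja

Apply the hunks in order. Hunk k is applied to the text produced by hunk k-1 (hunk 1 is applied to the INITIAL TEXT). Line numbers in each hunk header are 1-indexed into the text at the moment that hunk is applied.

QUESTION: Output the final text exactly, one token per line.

Hunk 1: at line 2 remove [hsm,gpg,anztk] add [bmw,mvuf] -> 8 lines: exad ggqq bmw mvuf mjmdh cun wehc nvja
Hunk 2: at line 1 remove [bmw,mvuf,mjmdh] add [witu,sieqt,qccsa] -> 8 lines: exad ggqq witu sieqt qccsa cun wehc nvja
Hunk 3: at line 1 remove [witu,sieqt,qccsa] add [ezg,jetss] -> 7 lines: exad ggqq ezg jetss cun wehc nvja
Hunk 4: at line 2 remove [ezg,jetss] add [wei,ugx] -> 7 lines: exad ggqq wei ugx cun wehc nvja
Hunk 5: at line 4 remove [cun,wehc] add [ioam] -> 6 lines: exad ggqq wei ugx ioam nvja

Answer: exad
ggqq
wei
ugx
ioam
nvja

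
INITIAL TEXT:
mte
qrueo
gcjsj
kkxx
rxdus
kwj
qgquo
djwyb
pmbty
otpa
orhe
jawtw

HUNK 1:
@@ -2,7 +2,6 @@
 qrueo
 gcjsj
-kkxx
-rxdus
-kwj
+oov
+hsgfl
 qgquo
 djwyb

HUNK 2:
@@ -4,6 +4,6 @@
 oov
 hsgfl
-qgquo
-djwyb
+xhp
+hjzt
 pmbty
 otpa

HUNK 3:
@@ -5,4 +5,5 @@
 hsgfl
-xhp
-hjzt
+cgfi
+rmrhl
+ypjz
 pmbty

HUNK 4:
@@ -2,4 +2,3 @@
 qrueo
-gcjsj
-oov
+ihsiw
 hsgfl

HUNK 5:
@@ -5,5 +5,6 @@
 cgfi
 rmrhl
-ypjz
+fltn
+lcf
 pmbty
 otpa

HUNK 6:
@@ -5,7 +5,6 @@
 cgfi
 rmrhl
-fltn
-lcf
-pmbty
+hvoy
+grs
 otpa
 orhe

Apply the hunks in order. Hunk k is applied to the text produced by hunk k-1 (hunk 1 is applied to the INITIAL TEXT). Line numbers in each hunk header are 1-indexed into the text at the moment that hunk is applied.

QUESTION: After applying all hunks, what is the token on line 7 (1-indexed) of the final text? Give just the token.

Hunk 1: at line 2 remove [kkxx,rxdus,kwj] add [oov,hsgfl] -> 11 lines: mte qrueo gcjsj oov hsgfl qgquo djwyb pmbty otpa orhe jawtw
Hunk 2: at line 4 remove [qgquo,djwyb] add [xhp,hjzt] -> 11 lines: mte qrueo gcjsj oov hsgfl xhp hjzt pmbty otpa orhe jawtw
Hunk 3: at line 5 remove [xhp,hjzt] add [cgfi,rmrhl,ypjz] -> 12 lines: mte qrueo gcjsj oov hsgfl cgfi rmrhl ypjz pmbty otpa orhe jawtw
Hunk 4: at line 2 remove [gcjsj,oov] add [ihsiw] -> 11 lines: mte qrueo ihsiw hsgfl cgfi rmrhl ypjz pmbty otpa orhe jawtw
Hunk 5: at line 5 remove [ypjz] add [fltn,lcf] -> 12 lines: mte qrueo ihsiw hsgfl cgfi rmrhl fltn lcf pmbty otpa orhe jawtw
Hunk 6: at line 5 remove [fltn,lcf,pmbty] add [hvoy,grs] -> 11 lines: mte qrueo ihsiw hsgfl cgfi rmrhl hvoy grs otpa orhe jawtw
Final line 7: hvoy

Answer: hvoy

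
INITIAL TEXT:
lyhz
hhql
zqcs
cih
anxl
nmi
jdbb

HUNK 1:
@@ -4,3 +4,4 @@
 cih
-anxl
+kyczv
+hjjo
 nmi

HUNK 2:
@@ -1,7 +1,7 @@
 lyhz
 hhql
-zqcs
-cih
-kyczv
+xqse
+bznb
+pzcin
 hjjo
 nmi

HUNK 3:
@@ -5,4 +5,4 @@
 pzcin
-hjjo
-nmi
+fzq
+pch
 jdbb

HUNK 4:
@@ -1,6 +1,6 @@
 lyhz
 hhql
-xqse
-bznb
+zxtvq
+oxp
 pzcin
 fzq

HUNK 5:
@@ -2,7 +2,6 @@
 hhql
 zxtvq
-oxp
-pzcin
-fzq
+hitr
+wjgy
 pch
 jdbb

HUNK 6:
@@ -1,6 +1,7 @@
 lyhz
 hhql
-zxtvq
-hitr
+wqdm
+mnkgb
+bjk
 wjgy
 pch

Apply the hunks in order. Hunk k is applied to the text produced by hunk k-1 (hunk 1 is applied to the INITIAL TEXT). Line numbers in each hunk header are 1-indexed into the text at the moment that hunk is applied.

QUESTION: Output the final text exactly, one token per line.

Answer: lyhz
hhql
wqdm
mnkgb
bjk
wjgy
pch
jdbb

Derivation:
Hunk 1: at line 4 remove [anxl] add [kyczv,hjjo] -> 8 lines: lyhz hhql zqcs cih kyczv hjjo nmi jdbb
Hunk 2: at line 1 remove [zqcs,cih,kyczv] add [xqse,bznb,pzcin] -> 8 lines: lyhz hhql xqse bznb pzcin hjjo nmi jdbb
Hunk 3: at line 5 remove [hjjo,nmi] add [fzq,pch] -> 8 lines: lyhz hhql xqse bznb pzcin fzq pch jdbb
Hunk 4: at line 1 remove [xqse,bznb] add [zxtvq,oxp] -> 8 lines: lyhz hhql zxtvq oxp pzcin fzq pch jdbb
Hunk 5: at line 2 remove [oxp,pzcin,fzq] add [hitr,wjgy] -> 7 lines: lyhz hhql zxtvq hitr wjgy pch jdbb
Hunk 6: at line 1 remove [zxtvq,hitr] add [wqdm,mnkgb,bjk] -> 8 lines: lyhz hhql wqdm mnkgb bjk wjgy pch jdbb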